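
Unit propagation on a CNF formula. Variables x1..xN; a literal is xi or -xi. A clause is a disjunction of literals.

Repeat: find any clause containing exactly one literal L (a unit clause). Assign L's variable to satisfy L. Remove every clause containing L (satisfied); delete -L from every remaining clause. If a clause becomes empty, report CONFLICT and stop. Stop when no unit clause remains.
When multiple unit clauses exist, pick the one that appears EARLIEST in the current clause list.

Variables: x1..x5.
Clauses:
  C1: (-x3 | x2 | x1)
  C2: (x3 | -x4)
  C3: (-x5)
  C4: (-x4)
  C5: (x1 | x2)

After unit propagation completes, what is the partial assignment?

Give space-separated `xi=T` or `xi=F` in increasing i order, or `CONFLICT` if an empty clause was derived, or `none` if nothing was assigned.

Answer: x4=F x5=F

Derivation:
unit clause [-5] forces x5=F; simplify:
  satisfied 1 clause(s); 4 remain; assigned so far: [5]
unit clause [-4] forces x4=F; simplify:
  satisfied 2 clause(s); 2 remain; assigned so far: [4, 5]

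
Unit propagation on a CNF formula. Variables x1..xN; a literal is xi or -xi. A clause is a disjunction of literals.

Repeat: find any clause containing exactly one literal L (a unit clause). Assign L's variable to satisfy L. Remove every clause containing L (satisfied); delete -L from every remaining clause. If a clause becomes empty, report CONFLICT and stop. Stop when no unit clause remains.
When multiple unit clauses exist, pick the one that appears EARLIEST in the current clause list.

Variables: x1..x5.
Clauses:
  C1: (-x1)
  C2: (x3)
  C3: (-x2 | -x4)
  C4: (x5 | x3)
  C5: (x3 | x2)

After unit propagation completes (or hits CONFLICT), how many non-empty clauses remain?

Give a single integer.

unit clause [-1] forces x1=F; simplify:
  satisfied 1 clause(s); 4 remain; assigned so far: [1]
unit clause [3] forces x3=T; simplify:
  satisfied 3 clause(s); 1 remain; assigned so far: [1, 3]

Answer: 1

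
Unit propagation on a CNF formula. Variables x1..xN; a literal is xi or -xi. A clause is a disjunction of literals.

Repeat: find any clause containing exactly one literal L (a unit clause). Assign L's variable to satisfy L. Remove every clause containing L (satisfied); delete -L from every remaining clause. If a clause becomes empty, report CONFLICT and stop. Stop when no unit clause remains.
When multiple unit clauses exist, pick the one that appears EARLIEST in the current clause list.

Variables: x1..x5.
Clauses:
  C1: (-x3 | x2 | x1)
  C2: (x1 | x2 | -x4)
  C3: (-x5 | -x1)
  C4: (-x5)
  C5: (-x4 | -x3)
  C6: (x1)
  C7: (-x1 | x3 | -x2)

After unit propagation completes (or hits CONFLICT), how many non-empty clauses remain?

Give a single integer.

unit clause [-5] forces x5=F; simplify:
  satisfied 2 clause(s); 5 remain; assigned so far: [5]
unit clause [1] forces x1=T; simplify:
  drop -1 from [-1, 3, -2] -> [3, -2]
  satisfied 3 clause(s); 2 remain; assigned so far: [1, 5]

Answer: 2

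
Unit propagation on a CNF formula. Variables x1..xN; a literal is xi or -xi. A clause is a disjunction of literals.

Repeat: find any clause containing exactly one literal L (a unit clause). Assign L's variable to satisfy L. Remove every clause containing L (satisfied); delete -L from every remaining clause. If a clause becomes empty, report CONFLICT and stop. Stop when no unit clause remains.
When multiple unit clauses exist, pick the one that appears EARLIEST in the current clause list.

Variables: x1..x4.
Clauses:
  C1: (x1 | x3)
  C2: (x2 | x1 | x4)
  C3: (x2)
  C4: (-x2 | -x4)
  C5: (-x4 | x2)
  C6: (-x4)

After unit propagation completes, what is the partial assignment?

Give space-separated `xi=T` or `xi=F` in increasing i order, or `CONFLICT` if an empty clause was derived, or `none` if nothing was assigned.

unit clause [2] forces x2=T; simplify:
  drop -2 from [-2, -4] -> [-4]
  satisfied 3 clause(s); 3 remain; assigned so far: [2]
unit clause [-4] forces x4=F; simplify:
  satisfied 2 clause(s); 1 remain; assigned so far: [2, 4]

Answer: x2=T x4=F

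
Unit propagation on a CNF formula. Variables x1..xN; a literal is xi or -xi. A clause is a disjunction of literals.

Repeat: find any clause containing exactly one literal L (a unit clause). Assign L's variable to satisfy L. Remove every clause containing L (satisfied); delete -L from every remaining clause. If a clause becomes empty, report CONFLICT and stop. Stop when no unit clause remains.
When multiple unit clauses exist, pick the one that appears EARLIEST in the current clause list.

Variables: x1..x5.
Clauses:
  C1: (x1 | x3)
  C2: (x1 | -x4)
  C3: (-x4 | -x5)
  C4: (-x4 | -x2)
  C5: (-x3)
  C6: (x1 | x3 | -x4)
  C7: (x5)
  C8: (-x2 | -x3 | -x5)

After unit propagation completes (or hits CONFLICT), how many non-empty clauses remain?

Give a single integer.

unit clause [-3] forces x3=F; simplify:
  drop 3 from [1, 3] -> [1]
  drop 3 from [1, 3, -4] -> [1, -4]
  satisfied 2 clause(s); 6 remain; assigned so far: [3]
unit clause [1] forces x1=T; simplify:
  satisfied 3 clause(s); 3 remain; assigned so far: [1, 3]
unit clause [5] forces x5=T; simplify:
  drop -5 from [-4, -5] -> [-4]
  satisfied 1 clause(s); 2 remain; assigned so far: [1, 3, 5]
unit clause [-4] forces x4=F; simplify:
  satisfied 2 clause(s); 0 remain; assigned so far: [1, 3, 4, 5]

Answer: 0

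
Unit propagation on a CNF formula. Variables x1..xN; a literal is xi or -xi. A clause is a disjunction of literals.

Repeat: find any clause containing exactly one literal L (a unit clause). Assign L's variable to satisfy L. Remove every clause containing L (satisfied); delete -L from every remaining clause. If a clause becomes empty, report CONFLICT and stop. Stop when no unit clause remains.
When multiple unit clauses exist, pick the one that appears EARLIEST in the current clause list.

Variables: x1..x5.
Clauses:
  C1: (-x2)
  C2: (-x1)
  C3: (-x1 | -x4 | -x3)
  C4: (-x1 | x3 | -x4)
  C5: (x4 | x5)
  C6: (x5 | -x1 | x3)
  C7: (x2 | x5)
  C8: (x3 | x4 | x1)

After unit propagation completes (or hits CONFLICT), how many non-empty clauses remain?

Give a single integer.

unit clause [-2] forces x2=F; simplify:
  drop 2 from [2, 5] -> [5]
  satisfied 1 clause(s); 7 remain; assigned so far: [2]
unit clause [-1] forces x1=F; simplify:
  drop 1 from [3, 4, 1] -> [3, 4]
  satisfied 4 clause(s); 3 remain; assigned so far: [1, 2]
unit clause [5] forces x5=T; simplify:
  satisfied 2 clause(s); 1 remain; assigned so far: [1, 2, 5]

Answer: 1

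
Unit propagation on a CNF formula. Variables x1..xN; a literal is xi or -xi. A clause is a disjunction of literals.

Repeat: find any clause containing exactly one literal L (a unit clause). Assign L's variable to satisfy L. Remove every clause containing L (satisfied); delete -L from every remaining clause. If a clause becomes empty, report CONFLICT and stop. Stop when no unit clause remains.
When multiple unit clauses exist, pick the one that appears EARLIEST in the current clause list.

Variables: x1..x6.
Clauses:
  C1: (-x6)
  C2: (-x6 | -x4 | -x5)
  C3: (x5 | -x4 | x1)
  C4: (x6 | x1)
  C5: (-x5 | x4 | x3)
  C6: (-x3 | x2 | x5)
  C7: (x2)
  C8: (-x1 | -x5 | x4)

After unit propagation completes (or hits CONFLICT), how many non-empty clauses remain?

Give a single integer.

Answer: 2

Derivation:
unit clause [-6] forces x6=F; simplify:
  drop 6 from [6, 1] -> [1]
  satisfied 2 clause(s); 6 remain; assigned so far: [6]
unit clause [1] forces x1=T; simplify:
  drop -1 from [-1, -5, 4] -> [-5, 4]
  satisfied 2 clause(s); 4 remain; assigned so far: [1, 6]
unit clause [2] forces x2=T; simplify:
  satisfied 2 clause(s); 2 remain; assigned so far: [1, 2, 6]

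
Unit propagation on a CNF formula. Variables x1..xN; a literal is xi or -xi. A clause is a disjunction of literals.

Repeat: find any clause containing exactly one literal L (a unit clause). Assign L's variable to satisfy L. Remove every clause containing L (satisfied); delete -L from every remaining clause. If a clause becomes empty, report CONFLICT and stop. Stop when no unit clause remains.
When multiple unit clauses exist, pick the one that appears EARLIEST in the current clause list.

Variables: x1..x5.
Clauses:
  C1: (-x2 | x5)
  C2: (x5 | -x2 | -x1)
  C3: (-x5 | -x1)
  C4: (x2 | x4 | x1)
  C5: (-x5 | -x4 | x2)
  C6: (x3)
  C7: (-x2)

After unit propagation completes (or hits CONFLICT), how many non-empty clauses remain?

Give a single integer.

Answer: 3

Derivation:
unit clause [3] forces x3=T; simplify:
  satisfied 1 clause(s); 6 remain; assigned so far: [3]
unit clause [-2] forces x2=F; simplify:
  drop 2 from [2, 4, 1] -> [4, 1]
  drop 2 from [-5, -4, 2] -> [-5, -4]
  satisfied 3 clause(s); 3 remain; assigned so far: [2, 3]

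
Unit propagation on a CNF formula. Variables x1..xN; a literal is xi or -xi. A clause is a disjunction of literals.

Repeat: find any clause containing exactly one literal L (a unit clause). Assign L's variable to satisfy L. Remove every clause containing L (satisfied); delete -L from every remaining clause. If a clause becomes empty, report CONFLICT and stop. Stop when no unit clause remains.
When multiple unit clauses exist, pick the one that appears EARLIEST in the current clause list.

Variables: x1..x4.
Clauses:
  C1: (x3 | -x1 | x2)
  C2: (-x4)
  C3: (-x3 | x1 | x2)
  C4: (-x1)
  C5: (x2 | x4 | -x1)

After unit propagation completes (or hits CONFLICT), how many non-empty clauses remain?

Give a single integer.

Answer: 1

Derivation:
unit clause [-4] forces x4=F; simplify:
  drop 4 from [2, 4, -1] -> [2, -1]
  satisfied 1 clause(s); 4 remain; assigned so far: [4]
unit clause [-1] forces x1=F; simplify:
  drop 1 from [-3, 1, 2] -> [-3, 2]
  satisfied 3 clause(s); 1 remain; assigned so far: [1, 4]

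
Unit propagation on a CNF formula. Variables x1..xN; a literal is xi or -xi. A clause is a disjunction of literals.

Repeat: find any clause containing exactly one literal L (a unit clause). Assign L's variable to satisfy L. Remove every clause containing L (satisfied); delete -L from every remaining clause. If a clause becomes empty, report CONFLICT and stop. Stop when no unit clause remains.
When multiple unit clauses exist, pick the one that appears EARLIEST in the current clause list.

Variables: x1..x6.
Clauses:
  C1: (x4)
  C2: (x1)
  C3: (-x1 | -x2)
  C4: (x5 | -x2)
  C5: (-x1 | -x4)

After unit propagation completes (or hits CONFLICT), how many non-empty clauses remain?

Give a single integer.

Answer: 2

Derivation:
unit clause [4] forces x4=T; simplify:
  drop -4 from [-1, -4] -> [-1]
  satisfied 1 clause(s); 4 remain; assigned so far: [4]
unit clause [1] forces x1=T; simplify:
  drop -1 from [-1, -2] -> [-2]
  drop -1 from [-1] -> [] (empty!)
  satisfied 1 clause(s); 3 remain; assigned so far: [1, 4]
CONFLICT (empty clause)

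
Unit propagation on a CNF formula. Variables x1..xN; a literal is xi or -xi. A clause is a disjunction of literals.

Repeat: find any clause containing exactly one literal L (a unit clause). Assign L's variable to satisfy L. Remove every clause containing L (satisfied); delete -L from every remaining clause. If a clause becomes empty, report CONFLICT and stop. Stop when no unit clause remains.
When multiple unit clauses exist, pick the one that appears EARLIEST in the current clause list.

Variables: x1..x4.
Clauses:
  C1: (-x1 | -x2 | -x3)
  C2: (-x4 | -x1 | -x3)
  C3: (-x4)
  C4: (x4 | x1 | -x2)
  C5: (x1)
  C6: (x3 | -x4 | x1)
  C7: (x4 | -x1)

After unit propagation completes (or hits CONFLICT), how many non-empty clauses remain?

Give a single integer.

Answer: 1

Derivation:
unit clause [-4] forces x4=F; simplify:
  drop 4 from [4, 1, -2] -> [1, -2]
  drop 4 from [4, -1] -> [-1]
  satisfied 3 clause(s); 4 remain; assigned so far: [4]
unit clause [1] forces x1=T; simplify:
  drop -1 from [-1, -2, -3] -> [-2, -3]
  drop -1 from [-1] -> [] (empty!)
  satisfied 2 clause(s); 2 remain; assigned so far: [1, 4]
CONFLICT (empty clause)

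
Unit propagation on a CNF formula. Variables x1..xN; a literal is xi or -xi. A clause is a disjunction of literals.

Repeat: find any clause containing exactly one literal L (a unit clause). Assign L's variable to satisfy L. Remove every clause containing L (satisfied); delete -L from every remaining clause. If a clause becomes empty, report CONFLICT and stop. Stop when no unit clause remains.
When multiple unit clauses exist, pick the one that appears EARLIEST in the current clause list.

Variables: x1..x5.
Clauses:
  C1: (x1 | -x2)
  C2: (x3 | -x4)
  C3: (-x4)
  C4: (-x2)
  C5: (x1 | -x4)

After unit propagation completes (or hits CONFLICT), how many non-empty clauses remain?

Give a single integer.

Answer: 0

Derivation:
unit clause [-4] forces x4=F; simplify:
  satisfied 3 clause(s); 2 remain; assigned so far: [4]
unit clause [-2] forces x2=F; simplify:
  satisfied 2 clause(s); 0 remain; assigned so far: [2, 4]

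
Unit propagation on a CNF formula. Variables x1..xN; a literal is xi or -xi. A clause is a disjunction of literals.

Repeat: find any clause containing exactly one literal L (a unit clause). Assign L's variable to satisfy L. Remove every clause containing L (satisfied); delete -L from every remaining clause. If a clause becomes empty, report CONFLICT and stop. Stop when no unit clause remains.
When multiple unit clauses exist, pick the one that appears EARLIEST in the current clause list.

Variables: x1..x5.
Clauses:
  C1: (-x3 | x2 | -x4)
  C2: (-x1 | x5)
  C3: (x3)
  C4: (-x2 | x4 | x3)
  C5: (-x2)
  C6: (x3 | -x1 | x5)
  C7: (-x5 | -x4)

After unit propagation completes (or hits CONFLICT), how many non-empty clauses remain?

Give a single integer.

unit clause [3] forces x3=T; simplify:
  drop -3 from [-3, 2, -4] -> [2, -4]
  satisfied 3 clause(s); 4 remain; assigned so far: [3]
unit clause [-2] forces x2=F; simplify:
  drop 2 from [2, -4] -> [-4]
  satisfied 1 clause(s); 3 remain; assigned so far: [2, 3]
unit clause [-4] forces x4=F; simplify:
  satisfied 2 clause(s); 1 remain; assigned so far: [2, 3, 4]

Answer: 1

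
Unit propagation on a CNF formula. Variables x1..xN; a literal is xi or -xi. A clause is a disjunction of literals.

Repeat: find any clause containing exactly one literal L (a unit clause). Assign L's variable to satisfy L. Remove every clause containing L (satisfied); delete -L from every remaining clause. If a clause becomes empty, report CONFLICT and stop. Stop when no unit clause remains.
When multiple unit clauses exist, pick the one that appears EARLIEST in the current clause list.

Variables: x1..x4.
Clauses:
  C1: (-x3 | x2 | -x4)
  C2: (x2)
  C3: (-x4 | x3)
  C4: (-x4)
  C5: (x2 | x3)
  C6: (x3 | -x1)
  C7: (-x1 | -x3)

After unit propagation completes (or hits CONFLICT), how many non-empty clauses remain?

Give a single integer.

Answer: 2

Derivation:
unit clause [2] forces x2=T; simplify:
  satisfied 3 clause(s); 4 remain; assigned so far: [2]
unit clause [-4] forces x4=F; simplify:
  satisfied 2 clause(s); 2 remain; assigned so far: [2, 4]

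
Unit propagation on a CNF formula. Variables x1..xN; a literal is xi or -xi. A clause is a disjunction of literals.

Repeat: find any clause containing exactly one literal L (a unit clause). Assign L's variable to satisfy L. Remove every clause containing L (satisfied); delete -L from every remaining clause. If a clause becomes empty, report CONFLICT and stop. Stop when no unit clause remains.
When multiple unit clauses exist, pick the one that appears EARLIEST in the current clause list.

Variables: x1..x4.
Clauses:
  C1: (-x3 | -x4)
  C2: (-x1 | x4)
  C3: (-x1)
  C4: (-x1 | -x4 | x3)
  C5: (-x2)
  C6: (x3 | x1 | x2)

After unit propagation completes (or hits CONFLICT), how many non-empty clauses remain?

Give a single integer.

Answer: 0

Derivation:
unit clause [-1] forces x1=F; simplify:
  drop 1 from [3, 1, 2] -> [3, 2]
  satisfied 3 clause(s); 3 remain; assigned so far: [1]
unit clause [-2] forces x2=F; simplify:
  drop 2 from [3, 2] -> [3]
  satisfied 1 clause(s); 2 remain; assigned so far: [1, 2]
unit clause [3] forces x3=T; simplify:
  drop -3 from [-3, -4] -> [-4]
  satisfied 1 clause(s); 1 remain; assigned so far: [1, 2, 3]
unit clause [-4] forces x4=F; simplify:
  satisfied 1 clause(s); 0 remain; assigned so far: [1, 2, 3, 4]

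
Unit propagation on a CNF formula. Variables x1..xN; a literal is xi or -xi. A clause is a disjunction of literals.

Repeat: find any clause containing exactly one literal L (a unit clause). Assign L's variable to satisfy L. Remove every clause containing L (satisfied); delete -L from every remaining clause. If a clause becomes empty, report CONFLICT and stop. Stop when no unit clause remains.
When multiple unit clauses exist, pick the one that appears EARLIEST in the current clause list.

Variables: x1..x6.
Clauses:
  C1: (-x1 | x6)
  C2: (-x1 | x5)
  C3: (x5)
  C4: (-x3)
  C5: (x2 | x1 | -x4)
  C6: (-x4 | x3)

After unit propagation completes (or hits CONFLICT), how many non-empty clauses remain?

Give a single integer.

Answer: 1

Derivation:
unit clause [5] forces x5=T; simplify:
  satisfied 2 clause(s); 4 remain; assigned so far: [5]
unit clause [-3] forces x3=F; simplify:
  drop 3 from [-4, 3] -> [-4]
  satisfied 1 clause(s); 3 remain; assigned so far: [3, 5]
unit clause [-4] forces x4=F; simplify:
  satisfied 2 clause(s); 1 remain; assigned so far: [3, 4, 5]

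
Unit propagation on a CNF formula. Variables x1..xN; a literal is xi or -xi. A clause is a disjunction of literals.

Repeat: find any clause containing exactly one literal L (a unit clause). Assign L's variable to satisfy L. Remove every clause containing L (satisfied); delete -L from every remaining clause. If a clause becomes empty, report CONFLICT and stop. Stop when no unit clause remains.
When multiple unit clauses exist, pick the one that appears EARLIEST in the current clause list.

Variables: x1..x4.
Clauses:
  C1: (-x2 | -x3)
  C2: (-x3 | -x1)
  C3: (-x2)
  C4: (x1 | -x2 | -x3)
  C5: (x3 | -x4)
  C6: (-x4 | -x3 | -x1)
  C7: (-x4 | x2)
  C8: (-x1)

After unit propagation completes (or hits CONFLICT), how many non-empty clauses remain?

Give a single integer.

Answer: 0

Derivation:
unit clause [-2] forces x2=F; simplify:
  drop 2 from [-4, 2] -> [-4]
  satisfied 3 clause(s); 5 remain; assigned so far: [2]
unit clause [-4] forces x4=F; simplify:
  satisfied 3 clause(s); 2 remain; assigned so far: [2, 4]
unit clause [-1] forces x1=F; simplify:
  satisfied 2 clause(s); 0 remain; assigned so far: [1, 2, 4]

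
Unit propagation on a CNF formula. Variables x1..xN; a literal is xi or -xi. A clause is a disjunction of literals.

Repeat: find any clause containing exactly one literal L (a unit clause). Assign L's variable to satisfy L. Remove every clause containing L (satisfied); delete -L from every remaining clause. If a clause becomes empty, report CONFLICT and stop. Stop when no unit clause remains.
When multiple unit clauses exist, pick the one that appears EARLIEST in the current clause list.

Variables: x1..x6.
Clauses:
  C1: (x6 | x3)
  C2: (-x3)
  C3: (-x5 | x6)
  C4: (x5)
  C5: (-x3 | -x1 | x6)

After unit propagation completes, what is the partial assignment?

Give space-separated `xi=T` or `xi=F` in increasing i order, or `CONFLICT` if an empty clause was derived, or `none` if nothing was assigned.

Answer: x3=F x5=T x6=T

Derivation:
unit clause [-3] forces x3=F; simplify:
  drop 3 from [6, 3] -> [6]
  satisfied 2 clause(s); 3 remain; assigned so far: [3]
unit clause [6] forces x6=T; simplify:
  satisfied 2 clause(s); 1 remain; assigned so far: [3, 6]
unit clause [5] forces x5=T; simplify:
  satisfied 1 clause(s); 0 remain; assigned so far: [3, 5, 6]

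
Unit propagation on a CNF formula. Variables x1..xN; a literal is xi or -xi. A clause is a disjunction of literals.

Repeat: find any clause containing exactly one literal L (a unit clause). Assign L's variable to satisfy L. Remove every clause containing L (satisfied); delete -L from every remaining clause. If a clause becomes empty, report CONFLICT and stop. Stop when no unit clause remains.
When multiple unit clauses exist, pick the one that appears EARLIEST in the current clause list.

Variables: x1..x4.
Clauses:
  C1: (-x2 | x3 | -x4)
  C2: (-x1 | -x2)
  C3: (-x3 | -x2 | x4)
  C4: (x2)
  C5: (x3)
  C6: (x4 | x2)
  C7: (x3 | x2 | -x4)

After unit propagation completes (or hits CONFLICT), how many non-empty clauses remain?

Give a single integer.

unit clause [2] forces x2=T; simplify:
  drop -2 from [-2, 3, -4] -> [3, -4]
  drop -2 from [-1, -2] -> [-1]
  drop -2 from [-3, -2, 4] -> [-3, 4]
  satisfied 3 clause(s); 4 remain; assigned so far: [2]
unit clause [-1] forces x1=F; simplify:
  satisfied 1 clause(s); 3 remain; assigned so far: [1, 2]
unit clause [3] forces x3=T; simplify:
  drop -3 from [-3, 4] -> [4]
  satisfied 2 clause(s); 1 remain; assigned so far: [1, 2, 3]
unit clause [4] forces x4=T; simplify:
  satisfied 1 clause(s); 0 remain; assigned so far: [1, 2, 3, 4]

Answer: 0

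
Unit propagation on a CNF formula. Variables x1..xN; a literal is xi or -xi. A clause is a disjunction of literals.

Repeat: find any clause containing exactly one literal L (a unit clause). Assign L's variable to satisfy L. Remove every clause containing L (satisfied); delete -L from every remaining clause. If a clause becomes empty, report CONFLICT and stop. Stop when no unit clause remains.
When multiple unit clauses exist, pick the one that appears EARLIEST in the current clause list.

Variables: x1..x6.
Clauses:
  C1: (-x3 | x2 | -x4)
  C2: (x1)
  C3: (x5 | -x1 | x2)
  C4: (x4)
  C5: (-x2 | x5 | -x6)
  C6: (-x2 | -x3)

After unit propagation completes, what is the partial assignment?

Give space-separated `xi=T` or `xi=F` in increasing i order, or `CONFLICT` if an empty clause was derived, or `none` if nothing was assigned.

unit clause [1] forces x1=T; simplify:
  drop -1 from [5, -1, 2] -> [5, 2]
  satisfied 1 clause(s); 5 remain; assigned so far: [1]
unit clause [4] forces x4=T; simplify:
  drop -4 from [-3, 2, -4] -> [-3, 2]
  satisfied 1 clause(s); 4 remain; assigned so far: [1, 4]

Answer: x1=T x4=T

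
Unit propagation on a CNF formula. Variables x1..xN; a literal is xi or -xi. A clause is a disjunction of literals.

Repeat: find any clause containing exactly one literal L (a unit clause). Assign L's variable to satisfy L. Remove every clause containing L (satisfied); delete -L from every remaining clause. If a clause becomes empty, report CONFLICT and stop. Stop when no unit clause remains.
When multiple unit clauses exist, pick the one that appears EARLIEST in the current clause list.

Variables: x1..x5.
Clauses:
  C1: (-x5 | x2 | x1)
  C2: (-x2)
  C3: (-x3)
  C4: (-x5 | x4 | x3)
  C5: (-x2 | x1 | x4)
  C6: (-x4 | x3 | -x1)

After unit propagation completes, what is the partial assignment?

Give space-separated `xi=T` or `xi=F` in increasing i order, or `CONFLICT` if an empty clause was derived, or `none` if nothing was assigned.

Answer: x2=F x3=F

Derivation:
unit clause [-2] forces x2=F; simplify:
  drop 2 from [-5, 2, 1] -> [-5, 1]
  satisfied 2 clause(s); 4 remain; assigned so far: [2]
unit clause [-3] forces x3=F; simplify:
  drop 3 from [-5, 4, 3] -> [-5, 4]
  drop 3 from [-4, 3, -1] -> [-4, -1]
  satisfied 1 clause(s); 3 remain; assigned so far: [2, 3]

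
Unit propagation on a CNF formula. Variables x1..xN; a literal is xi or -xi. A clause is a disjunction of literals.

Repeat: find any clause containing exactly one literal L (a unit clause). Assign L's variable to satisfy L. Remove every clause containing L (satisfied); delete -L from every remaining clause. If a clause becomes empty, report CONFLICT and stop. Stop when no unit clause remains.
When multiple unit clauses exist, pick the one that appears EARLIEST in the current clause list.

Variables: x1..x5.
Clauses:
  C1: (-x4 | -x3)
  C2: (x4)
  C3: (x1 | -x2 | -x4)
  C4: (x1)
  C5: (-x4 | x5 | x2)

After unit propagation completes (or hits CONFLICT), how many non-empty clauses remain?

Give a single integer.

unit clause [4] forces x4=T; simplify:
  drop -4 from [-4, -3] -> [-3]
  drop -4 from [1, -2, -4] -> [1, -2]
  drop -4 from [-4, 5, 2] -> [5, 2]
  satisfied 1 clause(s); 4 remain; assigned so far: [4]
unit clause [-3] forces x3=F; simplify:
  satisfied 1 clause(s); 3 remain; assigned so far: [3, 4]
unit clause [1] forces x1=T; simplify:
  satisfied 2 clause(s); 1 remain; assigned so far: [1, 3, 4]

Answer: 1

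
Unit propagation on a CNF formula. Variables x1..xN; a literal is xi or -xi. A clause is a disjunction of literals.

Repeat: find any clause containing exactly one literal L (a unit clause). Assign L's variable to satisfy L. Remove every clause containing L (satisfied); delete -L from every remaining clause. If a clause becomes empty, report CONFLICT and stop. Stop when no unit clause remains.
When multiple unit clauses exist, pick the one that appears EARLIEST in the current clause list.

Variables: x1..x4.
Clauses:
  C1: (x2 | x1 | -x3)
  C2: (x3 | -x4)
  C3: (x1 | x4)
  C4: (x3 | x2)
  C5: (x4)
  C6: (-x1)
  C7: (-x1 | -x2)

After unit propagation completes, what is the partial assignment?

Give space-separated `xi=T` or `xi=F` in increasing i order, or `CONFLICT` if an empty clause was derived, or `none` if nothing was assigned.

unit clause [4] forces x4=T; simplify:
  drop -4 from [3, -4] -> [3]
  satisfied 2 clause(s); 5 remain; assigned so far: [4]
unit clause [3] forces x3=T; simplify:
  drop -3 from [2, 1, -3] -> [2, 1]
  satisfied 2 clause(s); 3 remain; assigned so far: [3, 4]
unit clause [-1] forces x1=F; simplify:
  drop 1 from [2, 1] -> [2]
  satisfied 2 clause(s); 1 remain; assigned so far: [1, 3, 4]
unit clause [2] forces x2=T; simplify:
  satisfied 1 clause(s); 0 remain; assigned so far: [1, 2, 3, 4]

Answer: x1=F x2=T x3=T x4=T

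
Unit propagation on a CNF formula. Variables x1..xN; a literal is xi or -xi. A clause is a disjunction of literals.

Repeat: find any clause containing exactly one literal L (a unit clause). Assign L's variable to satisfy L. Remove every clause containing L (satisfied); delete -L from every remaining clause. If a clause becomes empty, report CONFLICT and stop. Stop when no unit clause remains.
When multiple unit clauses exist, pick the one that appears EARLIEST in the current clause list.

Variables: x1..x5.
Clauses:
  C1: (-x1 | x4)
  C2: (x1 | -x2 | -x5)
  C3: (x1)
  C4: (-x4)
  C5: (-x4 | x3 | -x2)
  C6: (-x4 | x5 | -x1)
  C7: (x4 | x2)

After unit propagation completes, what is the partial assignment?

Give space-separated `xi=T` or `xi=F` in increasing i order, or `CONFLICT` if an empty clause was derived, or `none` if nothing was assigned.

Answer: CONFLICT

Derivation:
unit clause [1] forces x1=T; simplify:
  drop -1 from [-1, 4] -> [4]
  drop -1 from [-4, 5, -1] -> [-4, 5]
  satisfied 2 clause(s); 5 remain; assigned so far: [1]
unit clause [4] forces x4=T; simplify:
  drop -4 from [-4] -> [] (empty!)
  drop -4 from [-4, 3, -2] -> [3, -2]
  drop -4 from [-4, 5] -> [5]
  satisfied 2 clause(s); 3 remain; assigned so far: [1, 4]
CONFLICT (empty clause)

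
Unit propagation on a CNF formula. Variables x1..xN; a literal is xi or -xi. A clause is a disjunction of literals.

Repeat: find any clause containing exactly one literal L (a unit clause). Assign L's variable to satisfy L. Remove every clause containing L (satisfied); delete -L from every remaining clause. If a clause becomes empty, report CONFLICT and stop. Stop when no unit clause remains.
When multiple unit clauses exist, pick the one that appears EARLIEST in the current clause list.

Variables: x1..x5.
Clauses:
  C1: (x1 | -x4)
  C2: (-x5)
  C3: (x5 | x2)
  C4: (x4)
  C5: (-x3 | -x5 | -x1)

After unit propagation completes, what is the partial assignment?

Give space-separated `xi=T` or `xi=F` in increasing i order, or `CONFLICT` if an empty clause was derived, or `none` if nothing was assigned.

unit clause [-5] forces x5=F; simplify:
  drop 5 from [5, 2] -> [2]
  satisfied 2 clause(s); 3 remain; assigned so far: [5]
unit clause [2] forces x2=T; simplify:
  satisfied 1 clause(s); 2 remain; assigned so far: [2, 5]
unit clause [4] forces x4=T; simplify:
  drop -4 from [1, -4] -> [1]
  satisfied 1 clause(s); 1 remain; assigned so far: [2, 4, 5]
unit clause [1] forces x1=T; simplify:
  satisfied 1 clause(s); 0 remain; assigned so far: [1, 2, 4, 5]

Answer: x1=T x2=T x4=T x5=F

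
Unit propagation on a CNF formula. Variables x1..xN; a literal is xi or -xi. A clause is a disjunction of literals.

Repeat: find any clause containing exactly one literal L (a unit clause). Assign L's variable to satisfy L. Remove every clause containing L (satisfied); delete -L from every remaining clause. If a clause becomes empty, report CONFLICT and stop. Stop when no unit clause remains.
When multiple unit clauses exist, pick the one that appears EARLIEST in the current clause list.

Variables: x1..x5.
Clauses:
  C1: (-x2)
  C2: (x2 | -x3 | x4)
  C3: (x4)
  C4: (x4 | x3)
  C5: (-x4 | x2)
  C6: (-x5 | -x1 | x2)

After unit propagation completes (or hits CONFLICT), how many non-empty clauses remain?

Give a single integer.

Answer: 1

Derivation:
unit clause [-2] forces x2=F; simplify:
  drop 2 from [2, -3, 4] -> [-3, 4]
  drop 2 from [-4, 2] -> [-4]
  drop 2 from [-5, -1, 2] -> [-5, -1]
  satisfied 1 clause(s); 5 remain; assigned so far: [2]
unit clause [4] forces x4=T; simplify:
  drop -4 from [-4] -> [] (empty!)
  satisfied 3 clause(s); 2 remain; assigned so far: [2, 4]
CONFLICT (empty clause)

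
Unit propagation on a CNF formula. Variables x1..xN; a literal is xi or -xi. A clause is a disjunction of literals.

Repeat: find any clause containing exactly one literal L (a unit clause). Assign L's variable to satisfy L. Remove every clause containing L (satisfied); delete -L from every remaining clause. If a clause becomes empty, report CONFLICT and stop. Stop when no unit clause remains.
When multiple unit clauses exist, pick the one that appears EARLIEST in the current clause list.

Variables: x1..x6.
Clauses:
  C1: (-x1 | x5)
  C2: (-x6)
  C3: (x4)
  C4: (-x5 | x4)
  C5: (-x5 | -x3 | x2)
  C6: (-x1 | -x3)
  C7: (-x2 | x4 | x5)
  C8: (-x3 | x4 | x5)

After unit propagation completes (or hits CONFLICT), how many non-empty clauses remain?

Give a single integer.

Answer: 3

Derivation:
unit clause [-6] forces x6=F; simplify:
  satisfied 1 clause(s); 7 remain; assigned so far: [6]
unit clause [4] forces x4=T; simplify:
  satisfied 4 clause(s); 3 remain; assigned so far: [4, 6]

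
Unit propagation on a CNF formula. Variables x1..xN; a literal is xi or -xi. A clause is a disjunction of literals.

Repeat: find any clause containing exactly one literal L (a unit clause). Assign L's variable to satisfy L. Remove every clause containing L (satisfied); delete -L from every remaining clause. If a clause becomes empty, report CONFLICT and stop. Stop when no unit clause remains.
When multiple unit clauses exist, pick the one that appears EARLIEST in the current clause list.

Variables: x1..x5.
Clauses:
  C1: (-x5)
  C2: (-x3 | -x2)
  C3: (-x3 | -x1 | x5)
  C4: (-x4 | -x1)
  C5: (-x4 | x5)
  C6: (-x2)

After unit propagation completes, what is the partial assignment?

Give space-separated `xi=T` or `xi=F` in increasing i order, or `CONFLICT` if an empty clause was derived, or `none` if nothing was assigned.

Answer: x2=F x4=F x5=F

Derivation:
unit clause [-5] forces x5=F; simplify:
  drop 5 from [-3, -1, 5] -> [-3, -1]
  drop 5 from [-4, 5] -> [-4]
  satisfied 1 clause(s); 5 remain; assigned so far: [5]
unit clause [-4] forces x4=F; simplify:
  satisfied 2 clause(s); 3 remain; assigned so far: [4, 5]
unit clause [-2] forces x2=F; simplify:
  satisfied 2 clause(s); 1 remain; assigned so far: [2, 4, 5]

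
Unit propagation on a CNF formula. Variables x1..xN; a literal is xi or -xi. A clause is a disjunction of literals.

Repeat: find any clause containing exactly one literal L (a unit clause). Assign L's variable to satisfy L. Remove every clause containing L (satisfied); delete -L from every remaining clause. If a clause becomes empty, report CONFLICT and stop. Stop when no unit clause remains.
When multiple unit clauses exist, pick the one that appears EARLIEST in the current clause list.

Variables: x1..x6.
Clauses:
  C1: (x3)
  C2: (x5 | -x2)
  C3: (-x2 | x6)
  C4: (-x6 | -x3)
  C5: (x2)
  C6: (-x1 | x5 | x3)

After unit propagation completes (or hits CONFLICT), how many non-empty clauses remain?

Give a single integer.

unit clause [3] forces x3=T; simplify:
  drop -3 from [-6, -3] -> [-6]
  satisfied 2 clause(s); 4 remain; assigned so far: [3]
unit clause [-6] forces x6=F; simplify:
  drop 6 from [-2, 6] -> [-2]
  satisfied 1 clause(s); 3 remain; assigned so far: [3, 6]
unit clause [-2] forces x2=F; simplify:
  drop 2 from [2] -> [] (empty!)
  satisfied 2 clause(s); 1 remain; assigned so far: [2, 3, 6]
CONFLICT (empty clause)

Answer: 0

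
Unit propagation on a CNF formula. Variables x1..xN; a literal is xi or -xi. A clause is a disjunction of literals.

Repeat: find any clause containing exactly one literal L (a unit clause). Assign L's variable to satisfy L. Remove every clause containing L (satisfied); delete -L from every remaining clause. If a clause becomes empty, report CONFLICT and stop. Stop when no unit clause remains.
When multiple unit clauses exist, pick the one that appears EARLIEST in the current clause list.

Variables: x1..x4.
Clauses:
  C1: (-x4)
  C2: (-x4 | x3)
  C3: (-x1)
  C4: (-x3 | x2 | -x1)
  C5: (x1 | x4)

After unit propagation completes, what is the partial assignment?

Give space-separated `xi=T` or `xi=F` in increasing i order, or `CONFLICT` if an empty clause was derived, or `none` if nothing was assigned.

unit clause [-4] forces x4=F; simplify:
  drop 4 from [1, 4] -> [1]
  satisfied 2 clause(s); 3 remain; assigned so far: [4]
unit clause [-1] forces x1=F; simplify:
  drop 1 from [1] -> [] (empty!)
  satisfied 2 clause(s); 1 remain; assigned so far: [1, 4]
CONFLICT (empty clause)

Answer: CONFLICT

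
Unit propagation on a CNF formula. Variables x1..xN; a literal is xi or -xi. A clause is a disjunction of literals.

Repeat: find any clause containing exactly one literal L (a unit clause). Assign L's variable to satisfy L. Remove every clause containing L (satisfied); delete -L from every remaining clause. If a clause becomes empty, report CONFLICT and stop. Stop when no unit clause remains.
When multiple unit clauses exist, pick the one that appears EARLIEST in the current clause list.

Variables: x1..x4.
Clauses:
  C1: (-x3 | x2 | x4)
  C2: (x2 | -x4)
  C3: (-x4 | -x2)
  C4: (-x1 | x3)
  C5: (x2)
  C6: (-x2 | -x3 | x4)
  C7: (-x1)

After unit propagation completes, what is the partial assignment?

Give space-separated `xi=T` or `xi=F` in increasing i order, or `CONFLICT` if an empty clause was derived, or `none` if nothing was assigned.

Answer: x1=F x2=T x3=F x4=F

Derivation:
unit clause [2] forces x2=T; simplify:
  drop -2 from [-4, -2] -> [-4]
  drop -2 from [-2, -3, 4] -> [-3, 4]
  satisfied 3 clause(s); 4 remain; assigned so far: [2]
unit clause [-4] forces x4=F; simplify:
  drop 4 from [-3, 4] -> [-3]
  satisfied 1 clause(s); 3 remain; assigned so far: [2, 4]
unit clause [-3] forces x3=F; simplify:
  drop 3 from [-1, 3] -> [-1]
  satisfied 1 clause(s); 2 remain; assigned so far: [2, 3, 4]
unit clause [-1] forces x1=F; simplify:
  satisfied 2 clause(s); 0 remain; assigned so far: [1, 2, 3, 4]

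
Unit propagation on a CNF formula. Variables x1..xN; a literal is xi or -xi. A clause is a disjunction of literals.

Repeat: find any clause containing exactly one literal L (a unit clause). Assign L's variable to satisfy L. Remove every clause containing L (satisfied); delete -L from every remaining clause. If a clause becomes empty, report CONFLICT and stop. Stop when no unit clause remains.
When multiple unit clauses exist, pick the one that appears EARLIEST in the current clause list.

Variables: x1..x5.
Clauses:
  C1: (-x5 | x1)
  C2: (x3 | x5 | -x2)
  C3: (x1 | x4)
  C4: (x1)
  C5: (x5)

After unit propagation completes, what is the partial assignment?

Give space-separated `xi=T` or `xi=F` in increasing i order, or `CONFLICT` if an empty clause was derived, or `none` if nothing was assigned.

Answer: x1=T x5=T

Derivation:
unit clause [1] forces x1=T; simplify:
  satisfied 3 clause(s); 2 remain; assigned so far: [1]
unit clause [5] forces x5=T; simplify:
  satisfied 2 clause(s); 0 remain; assigned so far: [1, 5]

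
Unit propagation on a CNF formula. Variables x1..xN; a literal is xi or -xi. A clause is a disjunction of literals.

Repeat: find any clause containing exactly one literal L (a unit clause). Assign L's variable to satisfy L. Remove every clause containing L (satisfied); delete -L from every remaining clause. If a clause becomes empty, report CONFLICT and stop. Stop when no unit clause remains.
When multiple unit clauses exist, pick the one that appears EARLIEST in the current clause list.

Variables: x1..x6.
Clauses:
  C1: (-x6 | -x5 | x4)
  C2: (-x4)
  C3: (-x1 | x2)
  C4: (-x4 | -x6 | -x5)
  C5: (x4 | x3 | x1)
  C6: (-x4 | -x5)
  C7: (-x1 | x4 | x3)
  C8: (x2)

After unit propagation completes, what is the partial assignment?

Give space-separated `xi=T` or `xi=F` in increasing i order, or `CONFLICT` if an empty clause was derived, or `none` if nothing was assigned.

unit clause [-4] forces x4=F; simplify:
  drop 4 from [-6, -5, 4] -> [-6, -5]
  drop 4 from [4, 3, 1] -> [3, 1]
  drop 4 from [-1, 4, 3] -> [-1, 3]
  satisfied 3 clause(s); 5 remain; assigned so far: [4]
unit clause [2] forces x2=T; simplify:
  satisfied 2 clause(s); 3 remain; assigned so far: [2, 4]

Answer: x2=T x4=F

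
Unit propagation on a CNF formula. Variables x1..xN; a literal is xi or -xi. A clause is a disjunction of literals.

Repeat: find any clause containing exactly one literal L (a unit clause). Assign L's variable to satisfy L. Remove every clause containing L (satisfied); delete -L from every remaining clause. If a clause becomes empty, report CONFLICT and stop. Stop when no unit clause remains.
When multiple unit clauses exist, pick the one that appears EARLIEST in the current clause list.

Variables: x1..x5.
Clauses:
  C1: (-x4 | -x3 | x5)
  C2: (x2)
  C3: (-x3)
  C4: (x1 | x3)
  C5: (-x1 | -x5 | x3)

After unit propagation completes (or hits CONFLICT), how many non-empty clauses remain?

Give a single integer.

Answer: 0

Derivation:
unit clause [2] forces x2=T; simplify:
  satisfied 1 clause(s); 4 remain; assigned so far: [2]
unit clause [-3] forces x3=F; simplify:
  drop 3 from [1, 3] -> [1]
  drop 3 from [-1, -5, 3] -> [-1, -5]
  satisfied 2 clause(s); 2 remain; assigned so far: [2, 3]
unit clause [1] forces x1=T; simplify:
  drop -1 from [-1, -5] -> [-5]
  satisfied 1 clause(s); 1 remain; assigned so far: [1, 2, 3]
unit clause [-5] forces x5=F; simplify:
  satisfied 1 clause(s); 0 remain; assigned so far: [1, 2, 3, 5]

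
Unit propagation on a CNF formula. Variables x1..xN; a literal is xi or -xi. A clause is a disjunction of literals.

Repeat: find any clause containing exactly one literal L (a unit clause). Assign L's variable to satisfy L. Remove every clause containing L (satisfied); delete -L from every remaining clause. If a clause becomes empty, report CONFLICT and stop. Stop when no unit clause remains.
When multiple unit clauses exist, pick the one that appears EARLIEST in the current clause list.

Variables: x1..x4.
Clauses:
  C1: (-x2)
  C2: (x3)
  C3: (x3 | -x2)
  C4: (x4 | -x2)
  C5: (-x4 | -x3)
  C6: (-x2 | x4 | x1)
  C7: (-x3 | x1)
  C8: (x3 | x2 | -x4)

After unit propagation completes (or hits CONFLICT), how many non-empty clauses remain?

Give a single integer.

unit clause [-2] forces x2=F; simplify:
  drop 2 from [3, 2, -4] -> [3, -4]
  satisfied 4 clause(s); 4 remain; assigned so far: [2]
unit clause [3] forces x3=T; simplify:
  drop -3 from [-4, -3] -> [-4]
  drop -3 from [-3, 1] -> [1]
  satisfied 2 clause(s); 2 remain; assigned so far: [2, 3]
unit clause [-4] forces x4=F; simplify:
  satisfied 1 clause(s); 1 remain; assigned so far: [2, 3, 4]
unit clause [1] forces x1=T; simplify:
  satisfied 1 clause(s); 0 remain; assigned so far: [1, 2, 3, 4]

Answer: 0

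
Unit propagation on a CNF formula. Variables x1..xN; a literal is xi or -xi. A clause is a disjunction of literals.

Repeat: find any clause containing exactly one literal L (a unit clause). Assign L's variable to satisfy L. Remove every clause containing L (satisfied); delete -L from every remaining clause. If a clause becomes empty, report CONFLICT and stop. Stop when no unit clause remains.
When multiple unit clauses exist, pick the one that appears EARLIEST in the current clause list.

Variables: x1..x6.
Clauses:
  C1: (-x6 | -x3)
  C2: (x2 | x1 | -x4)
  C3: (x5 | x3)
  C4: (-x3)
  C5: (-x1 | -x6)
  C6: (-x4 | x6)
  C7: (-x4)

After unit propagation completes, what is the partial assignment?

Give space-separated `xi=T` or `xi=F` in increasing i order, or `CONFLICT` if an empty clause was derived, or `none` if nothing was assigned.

Answer: x3=F x4=F x5=T

Derivation:
unit clause [-3] forces x3=F; simplify:
  drop 3 from [5, 3] -> [5]
  satisfied 2 clause(s); 5 remain; assigned so far: [3]
unit clause [5] forces x5=T; simplify:
  satisfied 1 clause(s); 4 remain; assigned so far: [3, 5]
unit clause [-4] forces x4=F; simplify:
  satisfied 3 clause(s); 1 remain; assigned so far: [3, 4, 5]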